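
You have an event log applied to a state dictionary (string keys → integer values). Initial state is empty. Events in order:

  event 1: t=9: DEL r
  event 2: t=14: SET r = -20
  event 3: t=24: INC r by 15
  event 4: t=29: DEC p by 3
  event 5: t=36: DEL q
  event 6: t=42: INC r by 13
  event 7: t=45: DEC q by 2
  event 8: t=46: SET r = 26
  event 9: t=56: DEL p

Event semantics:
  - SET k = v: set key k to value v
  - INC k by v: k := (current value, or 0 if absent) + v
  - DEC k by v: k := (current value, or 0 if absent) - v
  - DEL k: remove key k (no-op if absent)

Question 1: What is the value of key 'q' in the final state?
Track key 'q' through all 9 events:
  event 1 (t=9: DEL r): q unchanged
  event 2 (t=14: SET r = -20): q unchanged
  event 3 (t=24: INC r by 15): q unchanged
  event 4 (t=29: DEC p by 3): q unchanged
  event 5 (t=36: DEL q): q (absent) -> (absent)
  event 6 (t=42: INC r by 13): q unchanged
  event 7 (t=45: DEC q by 2): q (absent) -> -2
  event 8 (t=46: SET r = 26): q unchanged
  event 9 (t=56: DEL p): q unchanged
Final: q = -2

Answer: -2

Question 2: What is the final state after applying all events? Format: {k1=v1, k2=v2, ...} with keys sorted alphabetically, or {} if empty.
Answer: {q=-2, r=26}

Derivation:
  after event 1 (t=9: DEL r): {}
  after event 2 (t=14: SET r = -20): {r=-20}
  after event 3 (t=24: INC r by 15): {r=-5}
  after event 4 (t=29: DEC p by 3): {p=-3, r=-5}
  after event 5 (t=36: DEL q): {p=-3, r=-5}
  after event 6 (t=42: INC r by 13): {p=-3, r=8}
  after event 7 (t=45: DEC q by 2): {p=-3, q=-2, r=8}
  after event 8 (t=46: SET r = 26): {p=-3, q=-2, r=26}
  after event 9 (t=56: DEL p): {q=-2, r=26}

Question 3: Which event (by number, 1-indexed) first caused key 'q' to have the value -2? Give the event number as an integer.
Looking for first event where q becomes -2:
  event 7: q (absent) -> -2  <-- first match

Answer: 7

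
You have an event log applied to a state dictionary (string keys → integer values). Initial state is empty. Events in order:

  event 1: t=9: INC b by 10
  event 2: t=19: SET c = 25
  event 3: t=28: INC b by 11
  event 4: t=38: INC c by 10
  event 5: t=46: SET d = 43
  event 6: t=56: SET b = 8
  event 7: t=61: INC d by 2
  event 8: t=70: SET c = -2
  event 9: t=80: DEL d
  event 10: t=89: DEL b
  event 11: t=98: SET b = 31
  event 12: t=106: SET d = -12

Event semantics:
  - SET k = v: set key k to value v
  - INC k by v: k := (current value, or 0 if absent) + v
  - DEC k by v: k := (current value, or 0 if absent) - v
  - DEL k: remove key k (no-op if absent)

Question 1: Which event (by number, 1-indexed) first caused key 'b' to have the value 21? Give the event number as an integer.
Answer: 3

Derivation:
Looking for first event where b becomes 21:
  event 1: b = 10
  event 2: b = 10
  event 3: b 10 -> 21  <-- first match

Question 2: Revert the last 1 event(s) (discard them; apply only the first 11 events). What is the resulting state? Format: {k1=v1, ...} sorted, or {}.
Keep first 11 events (discard last 1):
  after event 1 (t=9: INC b by 10): {b=10}
  after event 2 (t=19: SET c = 25): {b=10, c=25}
  after event 3 (t=28: INC b by 11): {b=21, c=25}
  after event 4 (t=38: INC c by 10): {b=21, c=35}
  after event 5 (t=46: SET d = 43): {b=21, c=35, d=43}
  after event 6 (t=56: SET b = 8): {b=8, c=35, d=43}
  after event 7 (t=61: INC d by 2): {b=8, c=35, d=45}
  after event 8 (t=70: SET c = -2): {b=8, c=-2, d=45}
  after event 9 (t=80: DEL d): {b=8, c=-2}
  after event 10 (t=89: DEL b): {c=-2}
  after event 11 (t=98: SET b = 31): {b=31, c=-2}

Answer: {b=31, c=-2}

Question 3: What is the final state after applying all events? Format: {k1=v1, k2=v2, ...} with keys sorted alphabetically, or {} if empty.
Answer: {b=31, c=-2, d=-12}

Derivation:
  after event 1 (t=9: INC b by 10): {b=10}
  after event 2 (t=19: SET c = 25): {b=10, c=25}
  after event 3 (t=28: INC b by 11): {b=21, c=25}
  after event 4 (t=38: INC c by 10): {b=21, c=35}
  after event 5 (t=46: SET d = 43): {b=21, c=35, d=43}
  after event 6 (t=56: SET b = 8): {b=8, c=35, d=43}
  after event 7 (t=61: INC d by 2): {b=8, c=35, d=45}
  after event 8 (t=70: SET c = -2): {b=8, c=-2, d=45}
  after event 9 (t=80: DEL d): {b=8, c=-2}
  after event 10 (t=89: DEL b): {c=-2}
  after event 11 (t=98: SET b = 31): {b=31, c=-2}
  after event 12 (t=106: SET d = -12): {b=31, c=-2, d=-12}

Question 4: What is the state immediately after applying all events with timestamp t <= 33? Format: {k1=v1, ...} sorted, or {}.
Answer: {b=21, c=25}

Derivation:
Apply events with t <= 33 (3 events):
  after event 1 (t=9: INC b by 10): {b=10}
  after event 2 (t=19: SET c = 25): {b=10, c=25}
  after event 3 (t=28: INC b by 11): {b=21, c=25}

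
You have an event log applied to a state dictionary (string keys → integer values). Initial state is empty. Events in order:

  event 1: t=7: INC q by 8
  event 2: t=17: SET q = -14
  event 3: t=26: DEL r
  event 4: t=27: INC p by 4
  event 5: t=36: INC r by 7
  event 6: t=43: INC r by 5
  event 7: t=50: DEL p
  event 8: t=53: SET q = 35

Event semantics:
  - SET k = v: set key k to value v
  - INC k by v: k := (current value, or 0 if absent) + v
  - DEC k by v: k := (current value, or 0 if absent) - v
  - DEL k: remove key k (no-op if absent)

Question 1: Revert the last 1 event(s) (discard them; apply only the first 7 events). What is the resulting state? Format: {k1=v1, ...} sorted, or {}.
Keep first 7 events (discard last 1):
  after event 1 (t=7: INC q by 8): {q=8}
  after event 2 (t=17: SET q = -14): {q=-14}
  after event 3 (t=26: DEL r): {q=-14}
  after event 4 (t=27: INC p by 4): {p=4, q=-14}
  after event 5 (t=36: INC r by 7): {p=4, q=-14, r=7}
  after event 6 (t=43: INC r by 5): {p=4, q=-14, r=12}
  after event 7 (t=50: DEL p): {q=-14, r=12}

Answer: {q=-14, r=12}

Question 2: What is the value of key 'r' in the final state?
Track key 'r' through all 8 events:
  event 1 (t=7: INC q by 8): r unchanged
  event 2 (t=17: SET q = -14): r unchanged
  event 3 (t=26: DEL r): r (absent) -> (absent)
  event 4 (t=27: INC p by 4): r unchanged
  event 5 (t=36: INC r by 7): r (absent) -> 7
  event 6 (t=43: INC r by 5): r 7 -> 12
  event 7 (t=50: DEL p): r unchanged
  event 8 (t=53: SET q = 35): r unchanged
Final: r = 12

Answer: 12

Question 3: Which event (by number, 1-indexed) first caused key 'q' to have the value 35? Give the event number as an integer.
Answer: 8

Derivation:
Looking for first event where q becomes 35:
  event 1: q = 8
  event 2: q = -14
  event 3: q = -14
  event 4: q = -14
  event 5: q = -14
  event 6: q = -14
  event 7: q = -14
  event 8: q -14 -> 35  <-- first match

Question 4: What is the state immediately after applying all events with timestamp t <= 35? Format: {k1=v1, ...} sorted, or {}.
Apply events with t <= 35 (4 events):
  after event 1 (t=7: INC q by 8): {q=8}
  after event 2 (t=17: SET q = -14): {q=-14}
  after event 3 (t=26: DEL r): {q=-14}
  after event 4 (t=27: INC p by 4): {p=4, q=-14}

Answer: {p=4, q=-14}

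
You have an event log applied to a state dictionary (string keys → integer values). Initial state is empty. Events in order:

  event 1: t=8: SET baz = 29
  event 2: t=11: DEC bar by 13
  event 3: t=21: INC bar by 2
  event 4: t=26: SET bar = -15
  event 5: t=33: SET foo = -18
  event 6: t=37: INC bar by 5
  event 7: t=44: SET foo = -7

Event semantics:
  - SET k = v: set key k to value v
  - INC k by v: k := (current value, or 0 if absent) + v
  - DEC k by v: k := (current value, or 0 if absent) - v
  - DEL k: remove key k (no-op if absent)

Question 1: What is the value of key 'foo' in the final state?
Answer: -7

Derivation:
Track key 'foo' through all 7 events:
  event 1 (t=8: SET baz = 29): foo unchanged
  event 2 (t=11: DEC bar by 13): foo unchanged
  event 3 (t=21: INC bar by 2): foo unchanged
  event 4 (t=26: SET bar = -15): foo unchanged
  event 5 (t=33: SET foo = -18): foo (absent) -> -18
  event 6 (t=37: INC bar by 5): foo unchanged
  event 7 (t=44: SET foo = -7): foo -18 -> -7
Final: foo = -7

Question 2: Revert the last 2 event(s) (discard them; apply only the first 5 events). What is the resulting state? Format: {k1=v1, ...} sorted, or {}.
Answer: {bar=-15, baz=29, foo=-18}

Derivation:
Keep first 5 events (discard last 2):
  after event 1 (t=8: SET baz = 29): {baz=29}
  after event 2 (t=11: DEC bar by 13): {bar=-13, baz=29}
  after event 3 (t=21: INC bar by 2): {bar=-11, baz=29}
  after event 4 (t=26: SET bar = -15): {bar=-15, baz=29}
  after event 5 (t=33: SET foo = -18): {bar=-15, baz=29, foo=-18}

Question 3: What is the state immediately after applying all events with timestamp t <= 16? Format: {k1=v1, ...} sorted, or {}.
Apply events with t <= 16 (2 events):
  after event 1 (t=8: SET baz = 29): {baz=29}
  after event 2 (t=11: DEC bar by 13): {bar=-13, baz=29}

Answer: {bar=-13, baz=29}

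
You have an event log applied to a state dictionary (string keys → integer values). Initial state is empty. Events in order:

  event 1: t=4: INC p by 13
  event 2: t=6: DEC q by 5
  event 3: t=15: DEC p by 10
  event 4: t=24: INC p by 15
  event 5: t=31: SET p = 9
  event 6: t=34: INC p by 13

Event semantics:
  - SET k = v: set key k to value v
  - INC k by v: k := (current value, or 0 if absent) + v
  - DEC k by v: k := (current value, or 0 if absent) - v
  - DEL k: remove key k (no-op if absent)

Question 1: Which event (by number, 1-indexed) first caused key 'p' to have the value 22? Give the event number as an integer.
Answer: 6

Derivation:
Looking for first event where p becomes 22:
  event 1: p = 13
  event 2: p = 13
  event 3: p = 3
  event 4: p = 18
  event 5: p = 9
  event 6: p 9 -> 22  <-- first match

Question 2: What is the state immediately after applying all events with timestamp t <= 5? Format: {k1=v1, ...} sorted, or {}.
Apply events with t <= 5 (1 events):
  after event 1 (t=4: INC p by 13): {p=13}

Answer: {p=13}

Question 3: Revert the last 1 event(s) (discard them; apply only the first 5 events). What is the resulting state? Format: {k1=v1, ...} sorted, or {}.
Keep first 5 events (discard last 1):
  after event 1 (t=4: INC p by 13): {p=13}
  after event 2 (t=6: DEC q by 5): {p=13, q=-5}
  after event 3 (t=15: DEC p by 10): {p=3, q=-5}
  after event 4 (t=24: INC p by 15): {p=18, q=-5}
  after event 5 (t=31: SET p = 9): {p=9, q=-5}

Answer: {p=9, q=-5}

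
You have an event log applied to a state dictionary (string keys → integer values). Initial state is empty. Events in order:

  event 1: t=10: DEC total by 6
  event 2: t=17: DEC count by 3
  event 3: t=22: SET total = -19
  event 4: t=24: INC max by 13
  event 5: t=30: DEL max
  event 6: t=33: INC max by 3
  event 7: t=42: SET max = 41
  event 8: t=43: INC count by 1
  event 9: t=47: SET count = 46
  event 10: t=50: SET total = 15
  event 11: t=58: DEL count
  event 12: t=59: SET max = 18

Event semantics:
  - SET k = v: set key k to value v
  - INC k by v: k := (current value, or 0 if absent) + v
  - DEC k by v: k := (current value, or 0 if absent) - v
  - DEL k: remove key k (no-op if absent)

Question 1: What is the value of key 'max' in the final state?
Track key 'max' through all 12 events:
  event 1 (t=10: DEC total by 6): max unchanged
  event 2 (t=17: DEC count by 3): max unchanged
  event 3 (t=22: SET total = -19): max unchanged
  event 4 (t=24: INC max by 13): max (absent) -> 13
  event 5 (t=30: DEL max): max 13 -> (absent)
  event 6 (t=33: INC max by 3): max (absent) -> 3
  event 7 (t=42: SET max = 41): max 3 -> 41
  event 8 (t=43: INC count by 1): max unchanged
  event 9 (t=47: SET count = 46): max unchanged
  event 10 (t=50: SET total = 15): max unchanged
  event 11 (t=58: DEL count): max unchanged
  event 12 (t=59: SET max = 18): max 41 -> 18
Final: max = 18

Answer: 18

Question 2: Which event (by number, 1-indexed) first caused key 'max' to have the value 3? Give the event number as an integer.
Answer: 6

Derivation:
Looking for first event where max becomes 3:
  event 4: max = 13
  event 5: max = (absent)
  event 6: max (absent) -> 3  <-- first match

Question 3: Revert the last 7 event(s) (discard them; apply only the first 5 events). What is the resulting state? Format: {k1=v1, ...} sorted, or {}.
Keep first 5 events (discard last 7):
  after event 1 (t=10: DEC total by 6): {total=-6}
  after event 2 (t=17: DEC count by 3): {count=-3, total=-6}
  after event 3 (t=22: SET total = -19): {count=-3, total=-19}
  after event 4 (t=24: INC max by 13): {count=-3, max=13, total=-19}
  after event 5 (t=30: DEL max): {count=-3, total=-19}

Answer: {count=-3, total=-19}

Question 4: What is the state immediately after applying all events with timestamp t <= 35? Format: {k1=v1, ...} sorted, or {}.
Answer: {count=-3, max=3, total=-19}

Derivation:
Apply events with t <= 35 (6 events):
  after event 1 (t=10: DEC total by 6): {total=-6}
  after event 2 (t=17: DEC count by 3): {count=-3, total=-6}
  after event 3 (t=22: SET total = -19): {count=-3, total=-19}
  after event 4 (t=24: INC max by 13): {count=-3, max=13, total=-19}
  after event 5 (t=30: DEL max): {count=-3, total=-19}
  after event 6 (t=33: INC max by 3): {count=-3, max=3, total=-19}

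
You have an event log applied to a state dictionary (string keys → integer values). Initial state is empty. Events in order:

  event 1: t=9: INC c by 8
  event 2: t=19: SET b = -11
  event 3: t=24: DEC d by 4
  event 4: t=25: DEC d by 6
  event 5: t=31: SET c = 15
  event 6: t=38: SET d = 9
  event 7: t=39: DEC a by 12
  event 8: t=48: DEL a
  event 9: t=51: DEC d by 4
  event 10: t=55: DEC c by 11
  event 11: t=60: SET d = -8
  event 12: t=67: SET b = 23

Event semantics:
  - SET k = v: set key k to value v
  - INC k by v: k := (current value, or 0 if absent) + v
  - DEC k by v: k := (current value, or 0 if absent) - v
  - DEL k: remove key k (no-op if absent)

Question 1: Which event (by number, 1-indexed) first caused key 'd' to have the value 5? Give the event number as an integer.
Looking for first event where d becomes 5:
  event 3: d = -4
  event 4: d = -10
  event 5: d = -10
  event 6: d = 9
  event 7: d = 9
  event 8: d = 9
  event 9: d 9 -> 5  <-- first match

Answer: 9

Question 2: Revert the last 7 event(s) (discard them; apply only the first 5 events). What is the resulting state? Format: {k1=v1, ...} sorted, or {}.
Answer: {b=-11, c=15, d=-10}

Derivation:
Keep first 5 events (discard last 7):
  after event 1 (t=9: INC c by 8): {c=8}
  after event 2 (t=19: SET b = -11): {b=-11, c=8}
  after event 3 (t=24: DEC d by 4): {b=-11, c=8, d=-4}
  after event 4 (t=25: DEC d by 6): {b=-11, c=8, d=-10}
  after event 5 (t=31: SET c = 15): {b=-11, c=15, d=-10}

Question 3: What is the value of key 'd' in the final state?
Track key 'd' through all 12 events:
  event 1 (t=9: INC c by 8): d unchanged
  event 2 (t=19: SET b = -11): d unchanged
  event 3 (t=24: DEC d by 4): d (absent) -> -4
  event 4 (t=25: DEC d by 6): d -4 -> -10
  event 5 (t=31: SET c = 15): d unchanged
  event 6 (t=38: SET d = 9): d -10 -> 9
  event 7 (t=39: DEC a by 12): d unchanged
  event 8 (t=48: DEL a): d unchanged
  event 9 (t=51: DEC d by 4): d 9 -> 5
  event 10 (t=55: DEC c by 11): d unchanged
  event 11 (t=60: SET d = -8): d 5 -> -8
  event 12 (t=67: SET b = 23): d unchanged
Final: d = -8

Answer: -8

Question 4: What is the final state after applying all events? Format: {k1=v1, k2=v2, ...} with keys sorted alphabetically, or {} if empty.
Answer: {b=23, c=4, d=-8}

Derivation:
  after event 1 (t=9: INC c by 8): {c=8}
  after event 2 (t=19: SET b = -11): {b=-11, c=8}
  after event 3 (t=24: DEC d by 4): {b=-11, c=8, d=-4}
  after event 4 (t=25: DEC d by 6): {b=-11, c=8, d=-10}
  after event 5 (t=31: SET c = 15): {b=-11, c=15, d=-10}
  after event 6 (t=38: SET d = 9): {b=-11, c=15, d=9}
  after event 7 (t=39: DEC a by 12): {a=-12, b=-11, c=15, d=9}
  after event 8 (t=48: DEL a): {b=-11, c=15, d=9}
  after event 9 (t=51: DEC d by 4): {b=-11, c=15, d=5}
  after event 10 (t=55: DEC c by 11): {b=-11, c=4, d=5}
  after event 11 (t=60: SET d = -8): {b=-11, c=4, d=-8}
  after event 12 (t=67: SET b = 23): {b=23, c=4, d=-8}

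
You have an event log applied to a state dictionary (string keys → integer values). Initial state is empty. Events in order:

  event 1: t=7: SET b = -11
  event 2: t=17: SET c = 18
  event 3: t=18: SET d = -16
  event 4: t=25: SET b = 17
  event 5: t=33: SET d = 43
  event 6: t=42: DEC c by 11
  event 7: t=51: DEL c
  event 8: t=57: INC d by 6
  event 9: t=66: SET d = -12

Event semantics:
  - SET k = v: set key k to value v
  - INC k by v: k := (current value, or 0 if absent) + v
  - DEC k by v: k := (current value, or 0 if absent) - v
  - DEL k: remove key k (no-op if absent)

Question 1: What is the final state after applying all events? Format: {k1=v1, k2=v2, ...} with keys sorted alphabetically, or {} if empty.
Answer: {b=17, d=-12}

Derivation:
  after event 1 (t=7: SET b = -11): {b=-11}
  after event 2 (t=17: SET c = 18): {b=-11, c=18}
  after event 3 (t=18: SET d = -16): {b=-11, c=18, d=-16}
  after event 4 (t=25: SET b = 17): {b=17, c=18, d=-16}
  after event 5 (t=33: SET d = 43): {b=17, c=18, d=43}
  after event 6 (t=42: DEC c by 11): {b=17, c=7, d=43}
  after event 7 (t=51: DEL c): {b=17, d=43}
  after event 8 (t=57: INC d by 6): {b=17, d=49}
  after event 9 (t=66: SET d = -12): {b=17, d=-12}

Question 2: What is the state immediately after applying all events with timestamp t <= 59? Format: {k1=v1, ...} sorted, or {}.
Answer: {b=17, d=49}

Derivation:
Apply events with t <= 59 (8 events):
  after event 1 (t=7: SET b = -11): {b=-11}
  after event 2 (t=17: SET c = 18): {b=-11, c=18}
  after event 3 (t=18: SET d = -16): {b=-11, c=18, d=-16}
  after event 4 (t=25: SET b = 17): {b=17, c=18, d=-16}
  after event 5 (t=33: SET d = 43): {b=17, c=18, d=43}
  after event 6 (t=42: DEC c by 11): {b=17, c=7, d=43}
  after event 7 (t=51: DEL c): {b=17, d=43}
  after event 8 (t=57: INC d by 6): {b=17, d=49}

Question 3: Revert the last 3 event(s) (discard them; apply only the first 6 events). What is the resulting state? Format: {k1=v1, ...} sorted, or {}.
Answer: {b=17, c=7, d=43}

Derivation:
Keep first 6 events (discard last 3):
  after event 1 (t=7: SET b = -11): {b=-11}
  after event 2 (t=17: SET c = 18): {b=-11, c=18}
  after event 3 (t=18: SET d = -16): {b=-11, c=18, d=-16}
  after event 4 (t=25: SET b = 17): {b=17, c=18, d=-16}
  after event 5 (t=33: SET d = 43): {b=17, c=18, d=43}
  after event 6 (t=42: DEC c by 11): {b=17, c=7, d=43}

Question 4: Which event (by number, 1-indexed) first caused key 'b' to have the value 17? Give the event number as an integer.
Looking for first event where b becomes 17:
  event 1: b = -11
  event 2: b = -11
  event 3: b = -11
  event 4: b -11 -> 17  <-- first match

Answer: 4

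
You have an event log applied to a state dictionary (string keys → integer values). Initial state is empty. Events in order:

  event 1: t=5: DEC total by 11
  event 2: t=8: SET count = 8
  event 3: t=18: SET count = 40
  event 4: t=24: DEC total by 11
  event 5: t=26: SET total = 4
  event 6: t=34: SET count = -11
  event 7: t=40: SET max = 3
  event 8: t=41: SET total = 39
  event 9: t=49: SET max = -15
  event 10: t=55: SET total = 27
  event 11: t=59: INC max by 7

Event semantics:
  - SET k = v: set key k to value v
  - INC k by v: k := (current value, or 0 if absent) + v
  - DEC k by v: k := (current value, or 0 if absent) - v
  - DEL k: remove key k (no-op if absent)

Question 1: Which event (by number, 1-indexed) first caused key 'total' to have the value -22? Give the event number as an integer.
Looking for first event where total becomes -22:
  event 1: total = -11
  event 2: total = -11
  event 3: total = -11
  event 4: total -11 -> -22  <-- first match

Answer: 4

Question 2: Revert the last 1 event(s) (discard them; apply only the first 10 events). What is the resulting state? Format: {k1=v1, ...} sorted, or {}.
Answer: {count=-11, max=-15, total=27}

Derivation:
Keep first 10 events (discard last 1):
  after event 1 (t=5: DEC total by 11): {total=-11}
  after event 2 (t=8: SET count = 8): {count=8, total=-11}
  after event 3 (t=18: SET count = 40): {count=40, total=-11}
  after event 4 (t=24: DEC total by 11): {count=40, total=-22}
  after event 5 (t=26: SET total = 4): {count=40, total=4}
  after event 6 (t=34: SET count = -11): {count=-11, total=4}
  after event 7 (t=40: SET max = 3): {count=-11, max=3, total=4}
  after event 8 (t=41: SET total = 39): {count=-11, max=3, total=39}
  after event 9 (t=49: SET max = -15): {count=-11, max=-15, total=39}
  after event 10 (t=55: SET total = 27): {count=-11, max=-15, total=27}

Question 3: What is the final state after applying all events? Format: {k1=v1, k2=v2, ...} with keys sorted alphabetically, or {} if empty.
Answer: {count=-11, max=-8, total=27}

Derivation:
  after event 1 (t=5: DEC total by 11): {total=-11}
  after event 2 (t=8: SET count = 8): {count=8, total=-11}
  after event 3 (t=18: SET count = 40): {count=40, total=-11}
  after event 4 (t=24: DEC total by 11): {count=40, total=-22}
  after event 5 (t=26: SET total = 4): {count=40, total=4}
  after event 6 (t=34: SET count = -11): {count=-11, total=4}
  after event 7 (t=40: SET max = 3): {count=-11, max=3, total=4}
  after event 8 (t=41: SET total = 39): {count=-11, max=3, total=39}
  after event 9 (t=49: SET max = -15): {count=-11, max=-15, total=39}
  after event 10 (t=55: SET total = 27): {count=-11, max=-15, total=27}
  after event 11 (t=59: INC max by 7): {count=-11, max=-8, total=27}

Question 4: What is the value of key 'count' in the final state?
Answer: -11

Derivation:
Track key 'count' through all 11 events:
  event 1 (t=5: DEC total by 11): count unchanged
  event 2 (t=8: SET count = 8): count (absent) -> 8
  event 3 (t=18: SET count = 40): count 8 -> 40
  event 4 (t=24: DEC total by 11): count unchanged
  event 5 (t=26: SET total = 4): count unchanged
  event 6 (t=34: SET count = -11): count 40 -> -11
  event 7 (t=40: SET max = 3): count unchanged
  event 8 (t=41: SET total = 39): count unchanged
  event 9 (t=49: SET max = -15): count unchanged
  event 10 (t=55: SET total = 27): count unchanged
  event 11 (t=59: INC max by 7): count unchanged
Final: count = -11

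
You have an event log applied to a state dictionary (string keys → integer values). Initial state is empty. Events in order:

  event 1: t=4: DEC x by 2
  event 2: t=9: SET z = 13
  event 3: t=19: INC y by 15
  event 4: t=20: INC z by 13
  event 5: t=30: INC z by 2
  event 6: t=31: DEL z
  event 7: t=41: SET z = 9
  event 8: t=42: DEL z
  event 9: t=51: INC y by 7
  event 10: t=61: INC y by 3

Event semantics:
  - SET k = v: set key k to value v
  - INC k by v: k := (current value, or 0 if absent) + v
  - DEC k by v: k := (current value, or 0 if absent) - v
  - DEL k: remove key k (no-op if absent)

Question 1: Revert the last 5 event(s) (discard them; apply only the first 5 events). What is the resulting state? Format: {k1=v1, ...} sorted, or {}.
Keep first 5 events (discard last 5):
  after event 1 (t=4: DEC x by 2): {x=-2}
  after event 2 (t=9: SET z = 13): {x=-2, z=13}
  after event 3 (t=19: INC y by 15): {x=-2, y=15, z=13}
  after event 4 (t=20: INC z by 13): {x=-2, y=15, z=26}
  after event 5 (t=30: INC z by 2): {x=-2, y=15, z=28}

Answer: {x=-2, y=15, z=28}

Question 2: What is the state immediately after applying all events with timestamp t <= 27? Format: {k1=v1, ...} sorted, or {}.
Apply events with t <= 27 (4 events):
  after event 1 (t=4: DEC x by 2): {x=-2}
  after event 2 (t=9: SET z = 13): {x=-2, z=13}
  after event 3 (t=19: INC y by 15): {x=-2, y=15, z=13}
  after event 4 (t=20: INC z by 13): {x=-2, y=15, z=26}

Answer: {x=-2, y=15, z=26}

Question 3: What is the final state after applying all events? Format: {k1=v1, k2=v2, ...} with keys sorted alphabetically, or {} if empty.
  after event 1 (t=4: DEC x by 2): {x=-2}
  after event 2 (t=9: SET z = 13): {x=-2, z=13}
  after event 3 (t=19: INC y by 15): {x=-2, y=15, z=13}
  after event 4 (t=20: INC z by 13): {x=-2, y=15, z=26}
  after event 5 (t=30: INC z by 2): {x=-2, y=15, z=28}
  after event 6 (t=31: DEL z): {x=-2, y=15}
  after event 7 (t=41: SET z = 9): {x=-2, y=15, z=9}
  after event 8 (t=42: DEL z): {x=-2, y=15}
  after event 9 (t=51: INC y by 7): {x=-2, y=22}
  after event 10 (t=61: INC y by 3): {x=-2, y=25}

Answer: {x=-2, y=25}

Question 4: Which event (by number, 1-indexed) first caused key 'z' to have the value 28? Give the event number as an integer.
Answer: 5

Derivation:
Looking for first event where z becomes 28:
  event 2: z = 13
  event 3: z = 13
  event 4: z = 26
  event 5: z 26 -> 28  <-- first match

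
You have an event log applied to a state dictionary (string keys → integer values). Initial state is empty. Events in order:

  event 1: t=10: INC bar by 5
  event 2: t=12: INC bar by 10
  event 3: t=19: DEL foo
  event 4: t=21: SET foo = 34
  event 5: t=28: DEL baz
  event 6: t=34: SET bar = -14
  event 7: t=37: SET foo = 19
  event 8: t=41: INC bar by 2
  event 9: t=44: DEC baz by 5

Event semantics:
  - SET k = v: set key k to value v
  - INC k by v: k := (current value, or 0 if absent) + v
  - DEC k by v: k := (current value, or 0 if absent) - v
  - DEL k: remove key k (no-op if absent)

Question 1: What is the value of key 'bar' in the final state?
Track key 'bar' through all 9 events:
  event 1 (t=10: INC bar by 5): bar (absent) -> 5
  event 2 (t=12: INC bar by 10): bar 5 -> 15
  event 3 (t=19: DEL foo): bar unchanged
  event 4 (t=21: SET foo = 34): bar unchanged
  event 5 (t=28: DEL baz): bar unchanged
  event 6 (t=34: SET bar = -14): bar 15 -> -14
  event 7 (t=37: SET foo = 19): bar unchanged
  event 8 (t=41: INC bar by 2): bar -14 -> -12
  event 9 (t=44: DEC baz by 5): bar unchanged
Final: bar = -12

Answer: -12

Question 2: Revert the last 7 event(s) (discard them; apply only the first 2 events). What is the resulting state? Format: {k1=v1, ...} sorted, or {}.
Keep first 2 events (discard last 7):
  after event 1 (t=10: INC bar by 5): {bar=5}
  after event 2 (t=12: INC bar by 10): {bar=15}

Answer: {bar=15}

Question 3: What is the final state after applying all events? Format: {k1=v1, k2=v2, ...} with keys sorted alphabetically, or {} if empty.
  after event 1 (t=10: INC bar by 5): {bar=5}
  after event 2 (t=12: INC bar by 10): {bar=15}
  after event 3 (t=19: DEL foo): {bar=15}
  after event 4 (t=21: SET foo = 34): {bar=15, foo=34}
  after event 5 (t=28: DEL baz): {bar=15, foo=34}
  after event 6 (t=34: SET bar = -14): {bar=-14, foo=34}
  after event 7 (t=37: SET foo = 19): {bar=-14, foo=19}
  after event 8 (t=41: INC bar by 2): {bar=-12, foo=19}
  after event 9 (t=44: DEC baz by 5): {bar=-12, baz=-5, foo=19}

Answer: {bar=-12, baz=-5, foo=19}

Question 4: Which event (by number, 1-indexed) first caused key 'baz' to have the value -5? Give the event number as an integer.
Answer: 9

Derivation:
Looking for first event where baz becomes -5:
  event 9: baz (absent) -> -5  <-- first match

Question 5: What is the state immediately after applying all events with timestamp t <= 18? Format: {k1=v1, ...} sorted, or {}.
Answer: {bar=15}

Derivation:
Apply events with t <= 18 (2 events):
  after event 1 (t=10: INC bar by 5): {bar=5}
  after event 2 (t=12: INC bar by 10): {bar=15}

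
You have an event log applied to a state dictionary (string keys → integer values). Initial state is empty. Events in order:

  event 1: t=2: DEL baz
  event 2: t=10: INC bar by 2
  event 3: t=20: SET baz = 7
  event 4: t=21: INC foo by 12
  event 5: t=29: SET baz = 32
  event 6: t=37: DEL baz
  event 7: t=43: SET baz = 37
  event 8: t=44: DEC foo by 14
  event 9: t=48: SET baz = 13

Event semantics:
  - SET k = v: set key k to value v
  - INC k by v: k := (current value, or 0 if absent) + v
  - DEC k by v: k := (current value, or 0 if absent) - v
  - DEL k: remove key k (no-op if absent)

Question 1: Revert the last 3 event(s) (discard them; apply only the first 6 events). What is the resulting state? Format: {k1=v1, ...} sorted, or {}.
Keep first 6 events (discard last 3):
  after event 1 (t=2: DEL baz): {}
  after event 2 (t=10: INC bar by 2): {bar=2}
  after event 3 (t=20: SET baz = 7): {bar=2, baz=7}
  after event 4 (t=21: INC foo by 12): {bar=2, baz=7, foo=12}
  after event 5 (t=29: SET baz = 32): {bar=2, baz=32, foo=12}
  after event 6 (t=37: DEL baz): {bar=2, foo=12}

Answer: {bar=2, foo=12}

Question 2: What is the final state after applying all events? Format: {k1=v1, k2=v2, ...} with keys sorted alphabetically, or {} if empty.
  after event 1 (t=2: DEL baz): {}
  after event 2 (t=10: INC bar by 2): {bar=2}
  after event 3 (t=20: SET baz = 7): {bar=2, baz=7}
  after event 4 (t=21: INC foo by 12): {bar=2, baz=7, foo=12}
  after event 5 (t=29: SET baz = 32): {bar=2, baz=32, foo=12}
  after event 6 (t=37: DEL baz): {bar=2, foo=12}
  after event 7 (t=43: SET baz = 37): {bar=2, baz=37, foo=12}
  after event 8 (t=44: DEC foo by 14): {bar=2, baz=37, foo=-2}
  after event 9 (t=48: SET baz = 13): {bar=2, baz=13, foo=-2}

Answer: {bar=2, baz=13, foo=-2}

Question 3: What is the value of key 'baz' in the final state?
Track key 'baz' through all 9 events:
  event 1 (t=2: DEL baz): baz (absent) -> (absent)
  event 2 (t=10: INC bar by 2): baz unchanged
  event 3 (t=20: SET baz = 7): baz (absent) -> 7
  event 4 (t=21: INC foo by 12): baz unchanged
  event 5 (t=29: SET baz = 32): baz 7 -> 32
  event 6 (t=37: DEL baz): baz 32 -> (absent)
  event 7 (t=43: SET baz = 37): baz (absent) -> 37
  event 8 (t=44: DEC foo by 14): baz unchanged
  event 9 (t=48: SET baz = 13): baz 37 -> 13
Final: baz = 13

Answer: 13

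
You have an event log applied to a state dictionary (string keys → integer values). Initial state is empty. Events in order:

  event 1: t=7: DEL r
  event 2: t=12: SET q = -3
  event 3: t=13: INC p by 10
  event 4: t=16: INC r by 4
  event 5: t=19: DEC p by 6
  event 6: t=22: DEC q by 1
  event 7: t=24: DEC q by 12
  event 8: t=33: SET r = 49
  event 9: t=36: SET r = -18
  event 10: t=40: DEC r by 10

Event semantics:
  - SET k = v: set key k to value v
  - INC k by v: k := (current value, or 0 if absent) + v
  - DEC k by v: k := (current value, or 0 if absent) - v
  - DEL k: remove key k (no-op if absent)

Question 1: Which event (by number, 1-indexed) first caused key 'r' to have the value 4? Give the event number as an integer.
Looking for first event where r becomes 4:
  event 4: r (absent) -> 4  <-- first match

Answer: 4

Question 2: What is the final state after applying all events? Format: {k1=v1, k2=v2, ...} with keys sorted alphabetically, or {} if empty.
  after event 1 (t=7: DEL r): {}
  after event 2 (t=12: SET q = -3): {q=-3}
  after event 3 (t=13: INC p by 10): {p=10, q=-3}
  after event 4 (t=16: INC r by 4): {p=10, q=-3, r=4}
  after event 5 (t=19: DEC p by 6): {p=4, q=-3, r=4}
  after event 6 (t=22: DEC q by 1): {p=4, q=-4, r=4}
  after event 7 (t=24: DEC q by 12): {p=4, q=-16, r=4}
  after event 8 (t=33: SET r = 49): {p=4, q=-16, r=49}
  after event 9 (t=36: SET r = -18): {p=4, q=-16, r=-18}
  after event 10 (t=40: DEC r by 10): {p=4, q=-16, r=-28}

Answer: {p=4, q=-16, r=-28}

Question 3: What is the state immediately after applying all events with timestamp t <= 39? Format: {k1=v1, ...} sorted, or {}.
Answer: {p=4, q=-16, r=-18}

Derivation:
Apply events with t <= 39 (9 events):
  after event 1 (t=7: DEL r): {}
  after event 2 (t=12: SET q = -3): {q=-3}
  after event 3 (t=13: INC p by 10): {p=10, q=-3}
  after event 4 (t=16: INC r by 4): {p=10, q=-3, r=4}
  after event 5 (t=19: DEC p by 6): {p=4, q=-3, r=4}
  after event 6 (t=22: DEC q by 1): {p=4, q=-4, r=4}
  after event 7 (t=24: DEC q by 12): {p=4, q=-16, r=4}
  after event 8 (t=33: SET r = 49): {p=4, q=-16, r=49}
  after event 9 (t=36: SET r = -18): {p=4, q=-16, r=-18}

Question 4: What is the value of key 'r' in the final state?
Answer: -28

Derivation:
Track key 'r' through all 10 events:
  event 1 (t=7: DEL r): r (absent) -> (absent)
  event 2 (t=12: SET q = -3): r unchanged
  event 3 (t=13: INC p by 10): r unchanged
  event 4 (t=16: INC r by 4): r (absent) -> 4
  event 5 (t=19: DEC p by 6): r unchanged
  event 6 (t=22: DEC q by 1): r unchanged
  event 7 (t=24: DEC q by 12): r unchanged
  event 8 (t=33: SET r = 49): r 4 -> 49
  event 9 (t=36: SET r = -18): r 49 -> -18
  event 10 (t=40: DEC r by 10): r -18 -> -28
Final: r = -28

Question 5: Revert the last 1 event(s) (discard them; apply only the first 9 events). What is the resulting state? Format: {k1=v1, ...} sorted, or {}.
Answer: {p=4, q=-16, r=-18}

Derivation:
Keep first 9 events (discard last 1):
  after event 1 (t=7: DEL r): {}
  after event 2 (t=12: SET q = -3): {q=-3}
  after event 3 (t=13: INC p by 10): {p=10, q=-3}
  after event 4 (t=16: INC r by 4): {p=10, q=-3, r=4}
  after event 5 (t=19: DEC p by 6): {p=4, q=-3, r=4}
  after event 6 (t=22: DEC q by 1): {p=4, q=-4, r=4}
  after event 7 (t=24: DEC q by 12): {p=4, q=-16, r=4}
  after event 8 (t=33: SET r = 49): {p=4, q=-16, r=49}
  after event 9 (t=36: SET r = -18): {p=4, q=-16, r=-18}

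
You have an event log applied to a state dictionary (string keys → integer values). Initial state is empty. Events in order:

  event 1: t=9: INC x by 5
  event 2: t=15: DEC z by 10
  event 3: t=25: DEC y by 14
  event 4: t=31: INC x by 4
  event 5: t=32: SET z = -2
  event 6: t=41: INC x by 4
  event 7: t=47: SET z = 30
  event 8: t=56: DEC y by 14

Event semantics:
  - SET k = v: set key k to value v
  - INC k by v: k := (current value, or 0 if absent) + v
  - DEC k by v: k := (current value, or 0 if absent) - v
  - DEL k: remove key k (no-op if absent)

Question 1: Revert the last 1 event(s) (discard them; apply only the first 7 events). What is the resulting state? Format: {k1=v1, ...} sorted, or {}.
Keep first 7 events (discard last 1):
  after event 1 (t=9: INC x by 5): {x=5}
  after event 2 (t=15: DEC z by 10): {x=5, z=-10}
  after event 3 (t=25: DEC y by 14): {x=5, y=-14, z=-10}
  after event 4 (t=31: INC x by 4): {x=9, y=-14, z=-10}
  after event 5 (t=32: SET z = -2): {x=9, y=-14, z=-2}
  after event 6 (t=41: INC x by 4): {x=13, y=-14, z=-2}
  after event 7 (t=47: SET z = 30): {x=13, y=-14, z=30}

Answer: {x=13, y=-14, z=30}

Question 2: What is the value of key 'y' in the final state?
Track key 'y' through all 8 events:
  event 1 (t=9: INC x by 5): y unchanged
  event 2 (t=15: DEC z by 10): y unchanged
  event 3 (t=25: DEC y by 14): y (absent) -> -14
  event 4 (t=31: INC x by 4): y unchanged
  event 5 (t=32: SET z = -2): y unchanged
  event 6 (t=41: INC x by 4): y unchanged
  event 7 (t=47: SET z = 30): y unchanged
  event 8 (t=56: DEC y by 14): y -14 -> -28
Final: y = -28

Answer: -28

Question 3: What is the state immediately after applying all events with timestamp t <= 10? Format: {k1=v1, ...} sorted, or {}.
Apply events with t <= 10 (1 events):
  after event 1 (t=9: INC x by 5): {x=5}

Answer: {x=5}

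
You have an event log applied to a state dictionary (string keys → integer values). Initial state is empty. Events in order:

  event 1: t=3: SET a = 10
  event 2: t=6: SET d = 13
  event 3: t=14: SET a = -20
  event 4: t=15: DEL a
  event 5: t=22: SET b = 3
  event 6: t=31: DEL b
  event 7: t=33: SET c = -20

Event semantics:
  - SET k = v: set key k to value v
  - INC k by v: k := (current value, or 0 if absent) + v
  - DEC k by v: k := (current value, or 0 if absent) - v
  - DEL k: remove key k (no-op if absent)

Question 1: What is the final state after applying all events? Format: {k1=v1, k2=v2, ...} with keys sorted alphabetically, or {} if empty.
  after event 1 (t=3: SET a = 10): {a=10}
  after event 2 (t=6: SET d = 13): {a=10, d=13}
  after event 3 (t=14: SET a = -20): {a=-20, d=13}
  after event 4 (t=15: DEL a): {d=13}
  after event 5 (t=22: SET b = 3): {b=3, d=13}
  after event 6 (t=31: DEL b): {d=13}
  after event 7 (t=33: SET c = -20): {c=-20, d=13}

Answer: {c=-20, d=13}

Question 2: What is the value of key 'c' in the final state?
Track key 'c' through all 7 events:
  event 1 (t=3: SET a = 10): c unchanged
  event 2 (t=6: SET d = 13): c unchanged
  event 3 (t=14: SET a = -20): c unchanged
  event 4 (t=15: DEL a): c unchanged
  event 5 (t=22: SET b = 3): c unchanged
  event 6 (t=31: DEL b): c unchanged
  event 7 (t=33: SET c = -20): c (absent) -> -20
Final: c = -20

Answer: -20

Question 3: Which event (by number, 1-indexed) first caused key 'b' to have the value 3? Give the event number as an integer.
Looking for first event where b becomes 3:
  event 5: b (absent) -> 3  <-- first match

Answer: 5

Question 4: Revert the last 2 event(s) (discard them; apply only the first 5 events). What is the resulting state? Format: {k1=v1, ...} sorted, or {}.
Answer: {b=3, d=13}

Derivation:
Keep first 5 events (discard last 2):
  after event 1 (t=3: SET a = 10): {a=10}
  after event 2 (t=6: SET d = 13): {a=10, d=13}
  after event 3 (t=14: SET a = -20): {a=-20, d=13}
  after event 4 (t=15: DEL a): {d=13}
  after event 5 (t=22: SET b = 3): {b=3, d=13}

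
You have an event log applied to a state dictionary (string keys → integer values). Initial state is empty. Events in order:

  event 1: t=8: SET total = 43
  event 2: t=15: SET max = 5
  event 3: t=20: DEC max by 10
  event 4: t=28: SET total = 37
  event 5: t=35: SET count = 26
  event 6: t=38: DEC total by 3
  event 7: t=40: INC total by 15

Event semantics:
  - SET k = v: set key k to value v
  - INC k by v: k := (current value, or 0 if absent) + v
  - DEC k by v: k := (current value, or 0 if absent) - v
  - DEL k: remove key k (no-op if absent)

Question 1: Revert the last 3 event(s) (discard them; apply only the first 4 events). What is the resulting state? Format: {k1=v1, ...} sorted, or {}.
Keep first 4 events (discard last 3):
  after event 1 (t=8: SET total = 43): {total=43}
  after event 2 (t=15: SET max = 5): {max=5, total=43}
  after event 3 (t=20: DEC max by 10): {max=-5, total=43}
  after event 4 (t=28: SET total = 37): {max=-5, total=37}

Answer: {max=-5, total=37}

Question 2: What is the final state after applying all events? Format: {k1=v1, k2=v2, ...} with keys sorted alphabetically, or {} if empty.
Answer: {count=26, max=-5, total=49}

Derivation:
  after event 1 (t=8: SET total = 43): {total=43}
  after event 2 (t=15: SET max = 5): {max=5, total=43}
  after event 3 (t=20: DEC max by 10): {max=-5, total=43}
  after event 4 (t=28: SET total = 37): {max=-5, total=37}
  after event 5 (t=35: SET count = 26): {count=26, max=-5, total=37}
  after event 6 (t=38: DEC total by 3): {count=26, max=-5, total=34}
  after event 7 (t=40: INC total by 15): {count=26, max=-5, total=49}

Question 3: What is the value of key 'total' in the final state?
Answer: 49

Derivation:
Track key 'total' through all 7 events:
  event 1 (t=8: SET total = 43): total (absent) -> 43
  event 2 (t=15: SET max = 5): total unchanged
  event 3 (t=20: DEC max by 10): total unchanged
  event 4 (t=28: SET total = 37): total 43 -> 37
  event 5 (t=35: SET count = 26): total unchanged
  event 6 (t=38: DEC total by 3): total 37 -> 34
  event 7 (t=40: INC total by 15): total 34 -> 49
Final: total = 49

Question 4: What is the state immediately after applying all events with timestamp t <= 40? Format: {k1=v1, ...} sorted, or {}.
Apply events with t <= 40 (7 events):
  after event 1 (t=8: SET total = 43): {total=43}
  after event 2 (t=15: SET max = 5): {max=5, total=43}
  after event 3 (t=20: DEC max by 10): {max=-5, total=43}
  after event 4 (t=28: SET total = 37): {max=-5, total=37}
  after event 5 (t=35: SET count = 26): {count=26, max=-5, total=37}
  after event 6 (t=38: DEC total by 3): {count=26, max=-5, total=34}
  after event 7 (t=40: INC total by 15): {count=26, max=-5, total=49}

Answer: {count=26, max=-5, total=49}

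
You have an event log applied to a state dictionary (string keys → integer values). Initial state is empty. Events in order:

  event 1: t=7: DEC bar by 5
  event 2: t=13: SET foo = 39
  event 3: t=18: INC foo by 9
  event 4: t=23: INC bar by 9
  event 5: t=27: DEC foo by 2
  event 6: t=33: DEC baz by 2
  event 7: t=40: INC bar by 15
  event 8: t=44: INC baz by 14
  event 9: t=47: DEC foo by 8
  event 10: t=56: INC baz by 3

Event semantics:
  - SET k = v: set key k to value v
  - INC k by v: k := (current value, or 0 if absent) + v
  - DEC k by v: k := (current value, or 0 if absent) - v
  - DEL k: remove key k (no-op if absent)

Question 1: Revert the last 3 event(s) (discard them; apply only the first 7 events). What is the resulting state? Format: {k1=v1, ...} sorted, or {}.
Answer: {bar=19, baz=-2, foo=46}

Derivation:
Keep first 7 events (discard last 3):
  after event 1 (t=7: DEC bar by 5): {bar=-5}
  after event 2 (t=13: SET foo = 39): {bar=-5, foo=39}
  after event 3 (t=18: INC foo by 9): {bar=-5, foo=48}
  after event 4 (t=23: INC bar by 9): {bar=4, foo=48}
  after event 5 (t=27: DEC foo by 2): {bar=4, foo=46}
  after event 6 (t=33: DEC baz by 2): {bar=4, baz=-2, foo=46}
  after event 7 (t=40: INC bar by 15): {bar=19, baz=-2, foo=46}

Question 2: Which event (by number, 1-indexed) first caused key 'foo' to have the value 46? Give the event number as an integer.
Answer: 5

Derivation:
Looking for first event where foo becomes 46:
  event 2: foo = 39
  event 3: foo = 48
  event 4: foo = 48
  event 5: foo 48 -> 46  <-- first match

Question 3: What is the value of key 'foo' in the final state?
Answer: 38

Derivation:
Track key 'foo' through all 10 events:
  event 1 (t=7: DEC bar by 5): foo unchanged
  event 2 (t=13: SET foo = 39): foo (absent) -> 39
  event 3 (t=18: INC foo by 9): foo 39 -> 48
  event 4 (t=23: INC bar by 9): foo unchanged
  event 5 (t=27: DEC foo by 2): foo 48 -> 46
  event 6 (t=33: DEC baz by 2): foo unchanged
  event 7 (t=40: INC bar by 15): foo unchanged
  event 8 (t=44: INC baz by 14): foo unchanged
  event 9 (t=47: DEC foo by 8): foo 46 -> 38
  event 10 (t=56: INC baz by 3): foo unchanged
Final: foo = 38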